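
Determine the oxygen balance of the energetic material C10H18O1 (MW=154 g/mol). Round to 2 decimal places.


OB = -1600 * (2C + H/2 - O) / MW
Inner = 2*10 + 18/2 - 1 = 28.00
OB = -1600 * 28.00 / 154 = -290.91%


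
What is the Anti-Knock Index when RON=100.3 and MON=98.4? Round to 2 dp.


AKI = (RON + MON) / 2
AKI = (100.3 + 98.4) / 2
AKI = 198.7 / 2 = 99.35


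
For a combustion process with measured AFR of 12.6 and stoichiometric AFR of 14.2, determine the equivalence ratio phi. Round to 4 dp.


phi = AFR_stoich / AFR_actual
phi = 14.2 / 12.6 = 1.1270


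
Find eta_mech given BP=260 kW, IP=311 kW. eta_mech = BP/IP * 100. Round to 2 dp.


eta_mech = (BP / IP) * 100
Ratio = 260 / 311 = 0.8360
eta_mech = 0.8360 * 100 = 83.60%


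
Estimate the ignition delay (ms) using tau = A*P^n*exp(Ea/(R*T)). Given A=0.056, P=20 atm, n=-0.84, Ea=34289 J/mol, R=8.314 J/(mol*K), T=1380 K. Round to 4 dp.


tau = A * P^n * exp(Ea/(R*T))
P^n = 20^(-0.84) = 0.08074856
Ea/(R*T) = 34289/(8.314*1380) = 2.988586
exp(Ea/(R*T)) = 19.857578
tau = 0.056 * 0.08074856 * 19.857578 = 0.0898 ms


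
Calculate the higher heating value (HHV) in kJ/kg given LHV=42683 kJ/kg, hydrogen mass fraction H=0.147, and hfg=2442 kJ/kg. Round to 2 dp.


HHV = LHV + hfg * 9 * H
Water addition = 2442 * 9 * 0.147 = 3230.766 kJ/kg
HHV = 42683 + 3230.766 = 45913.77 kJ/kg


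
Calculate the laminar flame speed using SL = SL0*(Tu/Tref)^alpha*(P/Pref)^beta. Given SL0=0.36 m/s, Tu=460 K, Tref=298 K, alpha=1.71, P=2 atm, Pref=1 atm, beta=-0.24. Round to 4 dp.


SL = SL0 * (Tu/Tref)^alpha * (P/Pref)^beta
T ratio = 460/298 = 1.54362416
(T ratio)^alpha = 1.54362416^1.71 = 2.100903
(P/Pref)^beta = 2^(-0.24) = 0.846745
SL = 0.36 * 2.100903 * 0.846745 = 0.6404 m/s


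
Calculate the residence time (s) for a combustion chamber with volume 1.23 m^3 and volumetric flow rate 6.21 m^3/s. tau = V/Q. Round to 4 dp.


tau = V / Q_flow
tau = 1.23 / 6.21 = 0.1981 s


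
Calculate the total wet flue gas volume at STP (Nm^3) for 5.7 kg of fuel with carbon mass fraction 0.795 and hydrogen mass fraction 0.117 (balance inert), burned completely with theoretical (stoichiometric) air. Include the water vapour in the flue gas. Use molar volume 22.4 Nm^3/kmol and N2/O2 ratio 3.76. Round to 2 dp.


Per kg fuel: CO2 = (C/12 kmol)*22.4 = (0.795/12)*22.4 = 1.48400 Nm^3
Per kg fuel: H2O = (H/2 kmol)*22.4 = (0.117/2)*22.4 = 1.31040 Nm^3
O2 needed per kg fuel = C/12 + H/4 = 0.795/12 + 0.117/4 = 0.09550000 kmol
Per kg fuel: N2 = O2*3.76*22.4 = 0.09550000*3.76*22.4 = 8.04339 Nm^3
Total per kg = 1.48400 + 1.31040 + 8.04339 = 10.83779 Nm^3
Total = 10.83779 * 5.7 = 61.78 Nm^3


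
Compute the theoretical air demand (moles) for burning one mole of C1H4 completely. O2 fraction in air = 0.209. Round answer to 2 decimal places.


Balanced combustion: C1H4 + 2 O2 -> 1 CO2 + 2 H2O
O2 needed = C + H/4 = 1 + 4/4 = 2.00 moles
Air moles = O2 / 0.209 = 2.00 / 0.209 = 9.57 moles air


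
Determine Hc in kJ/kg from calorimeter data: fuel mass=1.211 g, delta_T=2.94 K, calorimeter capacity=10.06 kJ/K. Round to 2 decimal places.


Hc = C_cal * delta_T / m_fuel
Q_released = 10.06 * 2.94 = 29.5764 kJ
m_fuel = 1.211 g = 1.211/1000 kg = 0.001211 kg
Hc = 29.5764 / 0.001211 = 24423.12 kJ/kg


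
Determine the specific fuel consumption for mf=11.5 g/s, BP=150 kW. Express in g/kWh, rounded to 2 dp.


SFC = (mf / BP) * 3600
Rate = 11.5 / 150 = 0.076667 g/(s*kW)
SFC = 0.076667 * 3600 = 276.00 g/kWh


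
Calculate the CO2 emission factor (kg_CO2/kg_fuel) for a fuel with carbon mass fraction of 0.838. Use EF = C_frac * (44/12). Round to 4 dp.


EF = C_frac * (M_CO2 / M_C)
EF = 0.838 * (44/12)
EF = 0.838 * 3.666667 = 3.0727 kg_CO2/kg_fuel


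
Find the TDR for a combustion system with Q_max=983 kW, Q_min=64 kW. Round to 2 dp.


TDR = Q_max / Q_min
TDR = 983 / 64 = 15.36


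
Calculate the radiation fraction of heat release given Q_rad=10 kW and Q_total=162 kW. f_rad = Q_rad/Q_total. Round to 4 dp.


f_rad = Q_rad / Q_total
f_rad = 10 / 162 = 0.0617


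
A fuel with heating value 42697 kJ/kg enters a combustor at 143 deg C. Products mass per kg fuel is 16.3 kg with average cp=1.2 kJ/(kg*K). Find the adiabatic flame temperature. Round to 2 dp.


T_ad = T_in + Hc / (m_p * cp)
Denominator = 16.3 * 1.2 = 19.5600
Temperature rise = 42697 / 19.5600 = 2182.87 K
T_ad = 143 + 2182.87 = 2325.87 deg C


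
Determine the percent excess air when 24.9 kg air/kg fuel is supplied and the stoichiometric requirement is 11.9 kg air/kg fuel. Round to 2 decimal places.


Excess air = actual - stoichiometric = 24.9 - 11.9 = 13.00 kg/kg fuel
Excess air % = (excess / stoich) * 100 = (13.00 / 11.9) * 100 = 109.24%


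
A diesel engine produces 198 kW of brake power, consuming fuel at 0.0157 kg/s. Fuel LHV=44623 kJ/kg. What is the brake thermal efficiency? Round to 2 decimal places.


eta_BTE = (BP / (mf * LHV)) * 100
Denominator = 0.0157 * 44623 = 700.5811 kW
eta_BTE = (198 / 700.5811) * 100 = 28.26%


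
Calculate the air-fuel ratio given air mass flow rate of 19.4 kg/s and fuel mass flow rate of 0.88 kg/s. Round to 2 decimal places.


AFR = m_air / m_fuel
AFR = 19.4 / 0.88 = 22.05


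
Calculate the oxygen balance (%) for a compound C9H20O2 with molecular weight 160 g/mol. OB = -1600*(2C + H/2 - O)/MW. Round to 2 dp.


OB = -1600 * (2C + H/2 - O) / MW
Inner = 2*9 + 20/2 - 2 = 26.00
OB = -1600 * 26.00 / 160 = -260.00%


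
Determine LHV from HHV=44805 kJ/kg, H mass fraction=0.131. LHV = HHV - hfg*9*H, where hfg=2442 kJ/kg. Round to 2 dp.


LHV = HHV - hfg * 9 * H
Water correction = 2442 * 9 * 0.131 = 2879.118 kJ/kg
LHV = 44805 - 2879.118 = 41925.88 kJ/kg


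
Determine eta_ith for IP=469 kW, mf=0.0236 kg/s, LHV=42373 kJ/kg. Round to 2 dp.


eta_ith = (IP / (mf * LHV)) * 100
Denominator = 0.0236 * 42373 = 1000.0028 kW
eta_ith = (469 / 1000.0028) * 100 = 46.90%


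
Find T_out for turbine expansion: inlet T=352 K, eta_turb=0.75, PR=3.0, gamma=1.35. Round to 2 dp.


T_out = T_in * (1 - eta * (1 - PR^(-(gamma-1)/gamma)))
Exponent = -(1.35-1)/1.35 = -0.25925926
PR^exp = 3.0^(-0.25925926) = 0.75214556
Factor = 1 - 0.75*(1 - 0.75214556) = 0.81410917
T_out = 352 * 0.81410917 = 286.57 K


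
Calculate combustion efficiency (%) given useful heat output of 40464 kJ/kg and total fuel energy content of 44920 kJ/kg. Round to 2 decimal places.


Efficiency = (Q_useful / Q_fuel) * 100
Efficiency = (40464 / 44920) * 100
Efficiency = 0.9008 * 100 = 90.08%


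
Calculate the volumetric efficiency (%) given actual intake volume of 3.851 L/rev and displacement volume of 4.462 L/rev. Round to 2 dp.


eta_v = (V_actual / V_disp) * 100
Ratio = 3.851 / 4.462 = 0.8631
eta_v = 0.8631 * 100 = 86.31%


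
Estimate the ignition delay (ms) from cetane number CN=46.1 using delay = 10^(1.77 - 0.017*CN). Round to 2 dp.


delay = 10^(1.77 - 0.017*CN)
Exponent = 1.77 - 0.017*46.1 = 0.9863
delay = 10^0.9863 = 9.69 ms


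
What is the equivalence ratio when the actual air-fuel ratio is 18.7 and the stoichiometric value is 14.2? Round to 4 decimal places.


phi = AFR_stoich / AFR_actual
phi = 14.2 / 18.7 = 0.7594


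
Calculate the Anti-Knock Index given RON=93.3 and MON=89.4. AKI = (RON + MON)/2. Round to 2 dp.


AKI = (RON + MON) / 2
AKI = (93.3 + 89.4) / 2
AKI = 182.7 / 2 = 91.35


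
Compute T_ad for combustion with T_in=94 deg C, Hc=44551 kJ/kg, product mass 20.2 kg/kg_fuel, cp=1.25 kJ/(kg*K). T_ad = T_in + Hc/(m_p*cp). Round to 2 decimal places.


T_ad = T_in + Hc / (m_p * cp)
Denominator = 20.2 * 1.25 = 25.2500
Temperature rise = 44551 / 25.2500 = 1764.40 K
T_ad = 94 + 1764.40 = 1858.40 deg C


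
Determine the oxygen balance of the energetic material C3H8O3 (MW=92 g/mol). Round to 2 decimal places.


OB = -1600 * (2C + H/2 - O) / MW
Inner = 2*3 + 8/2 - 3 = 7.00
OB = -1600 * 7.00 / 92 = -121.74%


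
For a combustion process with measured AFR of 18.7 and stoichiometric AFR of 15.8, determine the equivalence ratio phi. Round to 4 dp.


phi = AFR_stoich / AFR_actual
phi = 15.8 / 18.7 = 0.8449


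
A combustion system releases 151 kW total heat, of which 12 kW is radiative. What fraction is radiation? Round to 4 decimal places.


f_rad = Q_rad / Q_total
f_rad = 12 / 151 = 0.0795


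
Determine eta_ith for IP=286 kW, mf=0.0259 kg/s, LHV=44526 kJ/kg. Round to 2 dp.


eta_ith = (IP / (mf * LHV)) * 100
Denominator = 0.0259 * 44526 = 1153.2234 kW
eta_ith = (286 / 1153.2234) * 100 = 24.80%


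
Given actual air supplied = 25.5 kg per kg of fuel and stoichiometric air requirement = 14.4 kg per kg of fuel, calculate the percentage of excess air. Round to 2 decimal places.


Excess air = actual - stoichiometric = 25.5 - 14.4 = 11.10 kg/kg fuel
Excess air % = (excess / stoich) * 100 = (11.10 / 14.4) * 100 = 77.08%


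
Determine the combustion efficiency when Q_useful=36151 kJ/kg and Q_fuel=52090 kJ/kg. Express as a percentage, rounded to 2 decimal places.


Efficiency = (Q_useful / Q_fuel) * 100
Efficiency = (36151 / 52090) * 100
Efficiency = 0.6940 * 100 = 69.40%


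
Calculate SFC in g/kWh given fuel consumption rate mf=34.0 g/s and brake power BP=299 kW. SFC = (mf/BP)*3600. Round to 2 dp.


SFC = (mf / BP) * 3600
Rate = 34.0 / 299 = 0.113712 g/(s*kW)
SFC = 0.113712 * 3600 = 409.36 g/kWh


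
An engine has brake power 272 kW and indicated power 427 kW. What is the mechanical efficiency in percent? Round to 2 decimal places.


eta_mech = (BP / IP) * 100
Ratio = 272 / 427 = 0.6370
eta_mech = 0.6370 * 100 = 63.70%


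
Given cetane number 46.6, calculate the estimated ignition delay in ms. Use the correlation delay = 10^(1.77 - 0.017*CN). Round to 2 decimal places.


delay = 10^(1.77 - 0.017*CN)
Exponent = 1.77 - 0.017*46.6 = 0.9778
delay = 10^0.9778 = 9.50 ms


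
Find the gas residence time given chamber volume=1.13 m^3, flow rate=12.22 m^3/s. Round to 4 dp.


tau = V / Q_flow
tau = 1.13 / 12.22 = 0.0925 s


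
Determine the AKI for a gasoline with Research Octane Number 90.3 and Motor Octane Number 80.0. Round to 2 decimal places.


AKI = (RON + MON) / 2
AKI = (90.3 + 80.0) / 2
AKI = 170.3 / 2 = 85.15


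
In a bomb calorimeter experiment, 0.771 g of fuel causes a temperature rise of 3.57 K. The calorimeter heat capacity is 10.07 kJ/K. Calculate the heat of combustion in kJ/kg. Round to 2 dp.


Hc = C_cal * delta_T / m_fuel
Q_released = 10.07 * 3.57 = 35.9499 kJ
m_fuel = 0.771 g = 0.771/1000 kg = 0.000771 kg
Hc = 35.9499 / 0.000771 = 46627.63 kJ/kg


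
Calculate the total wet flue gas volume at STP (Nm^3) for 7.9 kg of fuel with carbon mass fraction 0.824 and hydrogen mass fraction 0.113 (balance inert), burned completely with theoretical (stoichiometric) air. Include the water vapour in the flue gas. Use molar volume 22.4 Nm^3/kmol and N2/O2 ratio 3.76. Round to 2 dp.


Per kg fuel: CO2 = (C/12 kmol)*22.4 = (0.824/12)*22.4 = 1.53813 Nm^3
Per kg fuel: H2O = (H/2 kmol)*22.4 = (0.113/2)*22.4 = 1.26560 Nm^3
O2 needed per kg fuel = C/12 + H/4 = 0.824/12 + 0.113/4 = 0.09691667 kmol
Per kg fuel: N2 = O2*3.76*22.4 = 0.09691667*3.76*22.4 = 8.16271 Nm^3
Total per kg = 1.53813 + 1.26560 + 8.16271 = 10.96644 Nm^3
Total = 10.96644 * 7.9 = 86.63 Nm^3


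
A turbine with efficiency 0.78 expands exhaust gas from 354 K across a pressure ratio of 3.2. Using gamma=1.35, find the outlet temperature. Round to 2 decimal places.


T_out = T_in * (1 - eta * (1 - PR^(-(gamma-1)/gamma)))
Exponent = -(1.35-1)/1.35 = -0.25925926
PR^exp = 3.2^(-0.25925926) = 0.73966521
Factor = 1 - 0.78*(1 - 0.73966521) = 0.79693886
T_out = 354 * 0.79693886 = 282.12 K


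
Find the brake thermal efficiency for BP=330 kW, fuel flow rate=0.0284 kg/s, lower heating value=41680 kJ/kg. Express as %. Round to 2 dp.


eta_BTE = (BP / (mf * LHV)) * 100
Denominator = 0.0284 * 41680 = 1183.7120 kW
eta_BTE = (330 / 1183.7120) * 100 = 27.88%


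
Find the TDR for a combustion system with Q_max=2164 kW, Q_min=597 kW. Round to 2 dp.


TDR = Q_max / Q_min
TDR = 2164 / 597 = 3.62


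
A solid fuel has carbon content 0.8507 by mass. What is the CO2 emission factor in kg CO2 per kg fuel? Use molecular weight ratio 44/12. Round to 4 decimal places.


EF = C_frac * (M_CO2 / M_C)
EF = 0.8507 * (44/12)
EF = 0.8507 * 3.666667 = 3.1192 kg_CO2/kg_fuel


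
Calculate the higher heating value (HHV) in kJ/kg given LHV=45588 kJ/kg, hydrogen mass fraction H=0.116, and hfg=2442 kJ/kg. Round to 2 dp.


HHV = LHV + hfg * 9 * H
Water addition = 2442 * 9 * 0.116 = 2549.448 kJ/kg
HHV = 45588 + 2549.448 = 48137.45 kJ/kg


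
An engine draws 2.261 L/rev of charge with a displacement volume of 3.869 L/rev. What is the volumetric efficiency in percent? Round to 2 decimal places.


eta_v = (V_actual / V_disp) * 100
Ratio = 2.261 / 3.869 = 0.5844
eta_v = 0.5844 * 100 = 58.44%


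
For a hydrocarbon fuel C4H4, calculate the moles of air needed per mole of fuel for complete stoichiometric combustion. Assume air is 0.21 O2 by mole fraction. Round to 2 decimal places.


Balanced combustion: C4H4 + 5 O2 -> 4 CO2 + 2 H2O
O2 needed = C + H/4 = 4 + 4/4 = 5.00 moles
Air moles = O2 / 0.21 = 5.00 / 0.21 = 23.81 moles air


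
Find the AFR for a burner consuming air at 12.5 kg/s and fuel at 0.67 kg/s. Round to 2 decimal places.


AFR = m_air / m_fuel
AFR = 12.5 / 0.67 = 18.66


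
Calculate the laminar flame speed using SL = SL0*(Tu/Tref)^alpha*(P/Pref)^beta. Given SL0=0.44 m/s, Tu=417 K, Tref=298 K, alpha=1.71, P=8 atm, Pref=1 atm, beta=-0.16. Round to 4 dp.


SL = SL0 * (Tu/Tref)^alpha * (P/Pref)^beta
T ratio = 417/298 = 1.39932886
(T ratio)^alpha = 1.39932886^1.71 = 1.776327
(P/Pref)^beta = 8^(-0.16) = 0.716978
SL = 0.44 * 1.776327 * 0.716978 = 0.5604 m/s


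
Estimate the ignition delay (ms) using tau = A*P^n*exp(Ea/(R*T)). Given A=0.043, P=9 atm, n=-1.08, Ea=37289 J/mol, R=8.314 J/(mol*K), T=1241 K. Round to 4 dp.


tau = A * P^n * exp(Ea/(R*T))
P^n = 9^(-1.08) = 0.09320047
Ea/(R*T) = 37289/(8.314*1241) = 3.614090
exp(Ea/(R*T)) = 37.117545
tau = 0.043 * 0.09320047 * 37.117545 = 0.1488 ms


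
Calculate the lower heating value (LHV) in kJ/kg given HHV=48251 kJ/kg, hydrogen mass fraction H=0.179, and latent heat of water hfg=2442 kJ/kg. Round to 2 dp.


LHV = HHV - hfg * 9 * H
Water correction = 2442 * 9 * 0.179 = 3934.062 kJ/kg
LHV = 48251 - 3934.062 = 44316.94 kJ/kg


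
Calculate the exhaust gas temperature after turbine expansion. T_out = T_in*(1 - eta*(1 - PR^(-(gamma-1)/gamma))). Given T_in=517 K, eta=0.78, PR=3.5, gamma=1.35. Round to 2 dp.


T_out = T_in * (1 - eta * (1 - PR^(-(gamma-1)/gamma)))
Exponent = -(1.35-1)/1.35 = -0.25925926
PR^exp = 3.5^(-0.25925926) = 0.72267881
Factor = 1 - 0.78*(1 - 0.72267881) = 0.78368947
T_out = 517 * 0.78368947 = 405.17 K


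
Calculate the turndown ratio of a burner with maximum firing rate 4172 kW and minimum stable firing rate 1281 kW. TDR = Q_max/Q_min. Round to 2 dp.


TDR = Q_max / Q_min
TDR = 4172 / 1281 = 3.26


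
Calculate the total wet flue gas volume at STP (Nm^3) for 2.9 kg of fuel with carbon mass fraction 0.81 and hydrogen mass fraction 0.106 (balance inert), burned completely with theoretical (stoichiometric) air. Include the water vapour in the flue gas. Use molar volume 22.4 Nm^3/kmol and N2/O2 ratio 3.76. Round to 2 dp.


Per kg fuel: CO2 = (C/12 kmol)*22.4 = (0.81/12)*22.4 = 1.51200 Nm^3
Per kg fuel: H2O = (H/2 kmol)*22.4 = (0.106/2)*22.4 = 1.18720 Nm^3
O2 needed per kg fuel = C/12 + H/4 = 0.81/12 + 0.106/4 = 0.09400000 kmol
Per kg fuel: N2 = O2*3.76*22.4 = 0.09400000*3.76*22.4 = 7.91706 Nm^3
Total per kg = 1.51200 + 1.18720 + 7.91706 = 10.61626 Nm^3
Total = 10.61626 * 2.9 = 30.79 Nm^3


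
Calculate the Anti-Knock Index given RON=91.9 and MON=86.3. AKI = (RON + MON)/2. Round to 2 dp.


AKI = (RON + MON) / 2
AKI = (91.9 + 86.3) / 2
AKI = 178.2 / 2 = 89.10


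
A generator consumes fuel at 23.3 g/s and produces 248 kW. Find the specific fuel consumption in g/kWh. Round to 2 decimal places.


SFC = (mf / BP) * 3600
Rate = 23.3 / 248 = 0.093952 g/(s*kW)
SFC = 0.093952 * 3600 = 338.23 g/kWh


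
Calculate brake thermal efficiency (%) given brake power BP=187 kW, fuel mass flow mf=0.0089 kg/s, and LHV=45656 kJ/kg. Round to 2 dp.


eta_BTE = (BP / (mf * LHV)) * 100
Denominator = 0.0089 * 45656 = 406.3384 kW
eta_BTE = (187 / 406.3384) * 100 = 46.02%


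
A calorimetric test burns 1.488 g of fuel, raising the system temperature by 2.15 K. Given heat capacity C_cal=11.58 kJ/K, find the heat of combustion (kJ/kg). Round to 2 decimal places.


Hc = C_cal * delta_T / m_fuel
Q_released = 11.58 * 2.15 = 24.8970 kJ
m_fuel = 1.488 g = 1.488/1000 kg = 0.001488 kg
Hc = 24.8970 / 0.001488 = 16731.85 kJ/kg


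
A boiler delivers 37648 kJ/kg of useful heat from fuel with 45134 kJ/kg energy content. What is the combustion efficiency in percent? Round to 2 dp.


Efficiency = (Q_useful / Q_fuel) * 100
Efficiency = (37648 / 45134) * 100
Efficiency = 0.8341 * 100 = 83.41%


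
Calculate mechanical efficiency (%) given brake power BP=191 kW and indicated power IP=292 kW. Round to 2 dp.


eta_mech = (BP / IP) * 100
Ratio = 191 / 292 = 0.6541
eta_mech = 0.6541 * 100 = 65.41%


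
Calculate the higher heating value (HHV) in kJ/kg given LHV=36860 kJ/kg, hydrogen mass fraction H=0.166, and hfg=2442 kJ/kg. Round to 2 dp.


HHV = LHV + hfg * 9 * H
Water addition = 2442 * 9 * 0.166 = 3648.348 kJ/kg
HHV = 36860 + 3648.348 = 40508.35 kJ/kg


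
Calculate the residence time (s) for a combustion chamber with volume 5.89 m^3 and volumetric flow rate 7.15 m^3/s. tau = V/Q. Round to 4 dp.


tau = V / Q_flow
tau = 5.89 / 7.15 = 0.8238 s


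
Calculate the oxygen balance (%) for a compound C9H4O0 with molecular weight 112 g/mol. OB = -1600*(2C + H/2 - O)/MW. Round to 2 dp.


OB = -1600 * (2C + H/2 - O) / MW
Inner = 2*9 + 4/2 - 0 = 20.00
OB = -1600 * 20.00 / 112 = -285.71%


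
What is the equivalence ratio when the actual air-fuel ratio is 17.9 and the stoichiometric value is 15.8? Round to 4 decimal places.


phi = AFR_stoich / AFR_actual
phi = 15.8 / 17.9 = 0.8827


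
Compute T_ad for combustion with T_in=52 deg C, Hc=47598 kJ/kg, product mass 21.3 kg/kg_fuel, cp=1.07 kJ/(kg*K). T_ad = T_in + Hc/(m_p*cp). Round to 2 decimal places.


T_ad = T_in + Hc / (m_p * cp)
Denominator = 21.3 * 1.07 = 22.7910
Temperature rise = 47598 / 22.7910 = 2088.46 K
T_ad = 52 + 2088.46 = 2140.46 deg C


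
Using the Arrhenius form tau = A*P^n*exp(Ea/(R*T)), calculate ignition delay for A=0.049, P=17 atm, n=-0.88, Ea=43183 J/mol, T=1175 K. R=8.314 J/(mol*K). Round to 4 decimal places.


tau = A * P^n * exp(Ea/(R*T))
P^n = 17^(-0.88) = 0.08264279
Ea/(R*T) = 43183/(8.314*1175) = 4.420434
exp(Ea/(R*T)) = 83.132368
tau = 0.049 * 0.08264279 * 83.132368 = 0.3366 ms


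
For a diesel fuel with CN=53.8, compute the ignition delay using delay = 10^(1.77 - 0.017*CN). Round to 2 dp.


delay = 10^(1.77 - 0.017*CN)
Exponent = 1.77 - 0.017*53.8 = 0.8554
delay = 10^0.8554 = 7.17 ms


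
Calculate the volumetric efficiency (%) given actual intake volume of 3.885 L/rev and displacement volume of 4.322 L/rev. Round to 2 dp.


eta_v = (V_actual / V_disp) * 100
Ratio = 3.885 / 4.322 = 0.8989
eta_v = 0.8989 * 100 = 89.89%


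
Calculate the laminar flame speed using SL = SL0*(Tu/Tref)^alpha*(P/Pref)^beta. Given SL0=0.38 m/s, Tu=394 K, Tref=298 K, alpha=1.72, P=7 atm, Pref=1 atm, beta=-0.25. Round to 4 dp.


SL = SL0 * (Tu/Tref)^alpha * (P/Pref)^beta
T ratio = 394/298 = 1.32214765
(T ratio)^alpha = 1.32214765^1.72 = 1.616596
(P/Pref)^beta = 7^(-0.25) = 0.614788
SL = 0.38 * 1.616596 * 0.614788 = 0.3777 m/s


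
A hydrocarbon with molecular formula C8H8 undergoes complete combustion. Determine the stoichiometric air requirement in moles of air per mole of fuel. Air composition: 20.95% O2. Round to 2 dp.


Balanced combustion: C8H8 + 10 O2 -> 8 CO2 + 4 H2O
O2 needed = C + H/4 = 8 + 8/4 = 10.00 moles
Air moles = O2 / 0.2095 = 10.00 / 0.2095 = 47.73 moles air


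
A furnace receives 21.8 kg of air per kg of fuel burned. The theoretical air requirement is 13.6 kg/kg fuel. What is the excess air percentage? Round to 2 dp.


Excess air = actual - stoichiometric = 21.8 - 13.6 = 8.20 kg/kg fuel
Excess air % = (excess / stoich) * 100 = (8.20 / 13.6) * 100 = 60.29%


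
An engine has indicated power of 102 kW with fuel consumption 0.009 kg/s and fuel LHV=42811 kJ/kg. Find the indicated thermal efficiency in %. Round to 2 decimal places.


eta_ith = (IP / (mf * LHV)) * 100
Denominator = 0.009 * 42811 = 385.2990 kW
eta_ith = (102 / 385.2990) * 100 = 26.47%


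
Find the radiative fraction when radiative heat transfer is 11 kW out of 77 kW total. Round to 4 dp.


f_rad = Q_rad / Q_total
f_rad = 11 / 77 = 0.1429


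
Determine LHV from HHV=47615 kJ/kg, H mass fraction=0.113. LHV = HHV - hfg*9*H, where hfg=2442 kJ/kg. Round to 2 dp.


LHV = HHV - hfg * 9 * H
Water correction = 2442 * 9 * 0.113 = 2483.514 kJ/kg
LHV = 47615 - 2483.514 = 45131.49 kJ/kg


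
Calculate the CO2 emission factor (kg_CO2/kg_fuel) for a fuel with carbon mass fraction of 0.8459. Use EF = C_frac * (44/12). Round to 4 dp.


EF = C_frac * (M_CO2 / M_C)
EF = 0.8459 * (44/12)
EF = 0.8459 * 3.666667 = 3.1016 kg_CO2/kg_fuel


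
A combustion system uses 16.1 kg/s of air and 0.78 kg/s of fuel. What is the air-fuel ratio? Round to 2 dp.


AFR = m_air / m_fuel
AFR = 16.1 / 0.78 = 20.64


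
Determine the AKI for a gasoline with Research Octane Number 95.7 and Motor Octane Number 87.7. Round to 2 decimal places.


AKI = (RON + MON) / 2
AKI = (95.7 + 87.7) / 2
AKI = 183.4 / 2 = 91.70


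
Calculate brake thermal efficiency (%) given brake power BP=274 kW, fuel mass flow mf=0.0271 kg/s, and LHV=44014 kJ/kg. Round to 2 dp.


eta_BTE = (BP / (mf * LHV)) * 100
Denominator = 0.0271 * 44014 = 1192.7794 kW
eta_BTE = (274 / 1192.7794) * 100 = 22.97%


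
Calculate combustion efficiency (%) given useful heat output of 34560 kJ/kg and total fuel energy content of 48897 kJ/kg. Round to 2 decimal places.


Efficiency = (Q_useful / Q_fuel) * 100
Efficiency = (34560 / 48897) * 100
Efficiency = 0.7068 * 100 = 70.68%


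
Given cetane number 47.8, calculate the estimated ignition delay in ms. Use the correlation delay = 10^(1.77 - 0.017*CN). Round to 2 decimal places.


delay = 10^(1.77 - 0.017*CN)
Exponent = 1.77 - 0.017*47.8 = 0.9574
delay = 10^0.9574 = 9.07 ms


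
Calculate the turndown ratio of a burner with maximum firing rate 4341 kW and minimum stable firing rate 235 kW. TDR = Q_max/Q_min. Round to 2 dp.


TDR = Q_max / Q_min
TDR = 4341 / 235 = 18.47


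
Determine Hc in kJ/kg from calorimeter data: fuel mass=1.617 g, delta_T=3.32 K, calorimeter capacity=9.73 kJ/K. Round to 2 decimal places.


Hc = C_cal * delta_T / m_fuel
Q_released = 9.73 * 3.32 = 32.3036 kJ
m_fuel = 1.617 g = 1.617/1000 kg = 0.001617 kg
Hc = 32.3036 / 0.001617 = 19977.49 kJ/kg


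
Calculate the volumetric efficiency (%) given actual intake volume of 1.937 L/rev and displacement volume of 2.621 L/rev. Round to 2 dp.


eta_v = (V_actual / V_disp) * 100
Ratio = 1.937 / 2.621 = 0.7390
eta_v = 0.7390 * 100 = 73.90%


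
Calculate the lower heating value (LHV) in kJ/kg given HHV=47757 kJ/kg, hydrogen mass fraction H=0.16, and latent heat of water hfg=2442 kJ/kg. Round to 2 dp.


LHV = HHV - hfg * 9 * H
Water correction = 2442 * 9 * 0.16 = 3516.480 kJ/kg
LHV = 47757 - 3516.480 = 44240.52 kJ/kg


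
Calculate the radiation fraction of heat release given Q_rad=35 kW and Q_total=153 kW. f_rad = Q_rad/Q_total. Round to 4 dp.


f_rad = Q_rad / Q_total
f_rad = 35 / 153 = 0.2288


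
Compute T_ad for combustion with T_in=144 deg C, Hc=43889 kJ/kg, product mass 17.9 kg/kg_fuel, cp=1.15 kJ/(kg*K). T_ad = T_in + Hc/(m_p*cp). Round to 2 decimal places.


T_ad = T_in + Hc / (m_p * cp)
Denominator = 17.9 * 1.15 = 20.5850
Temperature rise = 43889 / 20.5850 = 2132.09 K
T_ad = 144 + 2132.09 = 2276.09 deg C


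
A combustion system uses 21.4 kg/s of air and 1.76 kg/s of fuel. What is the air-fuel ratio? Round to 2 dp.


AFR = m_air / m_fuel
AFR = 21.4 / 1.76 = 12.16


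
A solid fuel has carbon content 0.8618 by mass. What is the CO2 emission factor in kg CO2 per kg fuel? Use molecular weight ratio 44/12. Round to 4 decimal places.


EF = C_frac * (M_CO2 / M_C)
EF = 0.8618 * (44/12)
EF = 0.8618 * 3.666667 = 3.1599 kg_CO2/kg_fuel


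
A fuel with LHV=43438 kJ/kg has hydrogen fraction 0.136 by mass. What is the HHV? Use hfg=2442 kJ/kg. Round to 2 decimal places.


HHV = LHV + hfg * 9 * H
Water addition = 2442 * 9 * 0.136 = 2989.008 kJ/kg
HHV = 43438 + 2989.008 = 46427.01 kJ/kg


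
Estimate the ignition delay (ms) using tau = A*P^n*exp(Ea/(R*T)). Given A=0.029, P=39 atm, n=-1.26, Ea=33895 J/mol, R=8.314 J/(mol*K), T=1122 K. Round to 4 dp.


tau = A * P^n * exp(Ea/(R*T))
P^n = 39^(-1.26) = 0.00989142
Ea/(R*T) = 33895/(8.314*1122) = 3.633564
exp(Ea/(R*T)) = 37.847448
tau = 0.029 * 0.00989142 * 37.847448 = 0.0109 ms


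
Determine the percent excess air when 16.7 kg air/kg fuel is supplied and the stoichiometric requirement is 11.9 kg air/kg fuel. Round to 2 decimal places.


Excess air = actual - stoichiometric = 16.7 - 11.9 = 4.80 kg/kg fuel
Excess air % = (excess / stoich) * 100 = (4.80 / 11.9) * 100 = 40.34%


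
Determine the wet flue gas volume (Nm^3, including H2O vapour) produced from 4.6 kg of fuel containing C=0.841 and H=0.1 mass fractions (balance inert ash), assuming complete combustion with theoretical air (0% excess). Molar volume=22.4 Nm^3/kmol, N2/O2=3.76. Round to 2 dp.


Per kg fuel: CO2 = (C/12 kmol)*22.4 = (0.841/12)*22.4 = 1.56987 Nm^3
Per kg fuel: H2O = (H/2 kmol)*22.4 = (0.1/2)*22.4 = 1.12000 Nm^3
O2 needed per kg fuel = C/12 + H/4 = 0.841/12 + 0.1/4 = 0.09508333 kmol
Per kg fuel: N2 = O2*3.76*22.4 = 0.09508333*3.76*22.4 = 8.00830 Nm^3
Total per kg = 1.56987 + 1.12000 + 8.00830 = 10.69817 Nm^3
Total = 10.69817 * 4.6 = 49.21 Nm^3


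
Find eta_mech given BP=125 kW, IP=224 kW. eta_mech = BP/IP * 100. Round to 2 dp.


eta_mech = (BP / IP) * 100
Ratio = 125 / 224 = 0.5580
eta_mech = 0.5580 * 100 = 55.80%


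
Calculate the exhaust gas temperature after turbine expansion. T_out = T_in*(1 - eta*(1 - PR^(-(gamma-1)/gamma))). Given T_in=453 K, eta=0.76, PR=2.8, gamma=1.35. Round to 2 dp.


T_out = T_in * (1 - eta * (1 - PR^(-(gamma-1)/gamma)))
Exponent = -(1.35-1)/1.35 = -0.25925926
PR^exp = 2.8^(-0.25925926) = 0.76572026
Factor = 1 - 0.76*(1 - 0.76572026) = 0.82194740
T_out = 453 * 0.82194740 = 372.34 K


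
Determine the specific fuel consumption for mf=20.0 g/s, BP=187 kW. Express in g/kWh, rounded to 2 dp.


SFC = (mf / BP) * 3600
Rate = 20.0 / 187 = 0.106952 g/(s*kW)
SFC = 0.106952 * 3600 = 385.03 g/kWh


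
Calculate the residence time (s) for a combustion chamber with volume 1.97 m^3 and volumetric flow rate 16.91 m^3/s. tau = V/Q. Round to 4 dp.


tau = V / Q_flow
tau = 1.97 / 16.91 = 0.1165 s


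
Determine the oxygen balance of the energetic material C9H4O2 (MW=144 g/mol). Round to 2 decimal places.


OB = -1600 * (2C + H/2 - O) / MW
Inner = 2*9 + 4/2 - 2 = 18.00
OB = -1600 * 18.00 / 144 = -200.00%


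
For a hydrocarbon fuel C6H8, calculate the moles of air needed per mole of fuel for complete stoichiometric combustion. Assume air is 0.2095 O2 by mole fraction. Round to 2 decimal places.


Balanced combustion: C6H8 + 8 O2 -> 6 CO2 + 4 H2O
O2 needed = C + H/4 = 6 + 8/4 = 8.00 moles
Air moles = O2 / 0.2095 = 8.00 / 0.2095 = 38.19 moles air


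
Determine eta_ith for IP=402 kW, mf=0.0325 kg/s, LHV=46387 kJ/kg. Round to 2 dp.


eta_ith = (IP / (mf * LHV)) * 100
Denominator = 0.0325 * 46387 = 1507.5775 kW
eta_ith = (402 / 1507.5775) * 100 = 26.67%


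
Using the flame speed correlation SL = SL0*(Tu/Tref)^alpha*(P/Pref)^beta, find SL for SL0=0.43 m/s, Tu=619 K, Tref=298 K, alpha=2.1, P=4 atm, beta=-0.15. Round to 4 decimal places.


SL = SL0 * (Tu/Tref)^alpha * (P/Pref)^beta
T ratio = 619/298 = 2.07718121
(T ratio)^alpha = 2.07718121^2.1 = 4.641905
(P/Pref)^beta = 4^(-0.15) = 0.812252
SL = 0.43 * 4.641905 * 0.812252 = 1.6213 m/s


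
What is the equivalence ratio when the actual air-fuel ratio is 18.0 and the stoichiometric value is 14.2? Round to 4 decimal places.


phi = AFR_stoich / AFR_actual
phi = 14.2 / 18.0 = 0.7889


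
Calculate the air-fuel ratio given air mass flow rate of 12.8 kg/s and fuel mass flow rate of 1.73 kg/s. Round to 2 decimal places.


AFR = m_air / m_fuel
AFR = 12.8 / 1.73 = 7.40


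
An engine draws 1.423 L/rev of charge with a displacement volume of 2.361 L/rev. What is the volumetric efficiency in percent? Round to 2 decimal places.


eta_v = (V_actual / V_disp) * 100
Ratio = 1.423 / 2.361 = 0.6027
eta_v = 0.6027 * 100 = 60.27%


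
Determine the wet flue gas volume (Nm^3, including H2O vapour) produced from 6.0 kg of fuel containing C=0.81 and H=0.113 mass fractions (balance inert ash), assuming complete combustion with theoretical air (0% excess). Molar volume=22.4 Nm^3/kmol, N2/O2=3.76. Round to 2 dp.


Per kg fuel: CO2 = (C/12 kmol)*22.4 = (0.81/12)*22.4 = 1.51200 Nm^3
Per kg fuel: H2O = (H/2 kmol)*22.4 = (0.113/2)*22.4 = 1.26560 Nm^3
O2 needed per kg fuel = C/12 + H/4 = 0.81/12 + 0.113/4 = 0.09575000 kmol
Per kg fuel: N2 = O2*3.76*22.4 = 0.09575000*3.76*22.4 = 8.06445 Nm^3
Total per kg = 1.51200 + 1.26560 + 8.06445 = 10.84205 Nm^3
Total = 10.84205 * 6.0 = 65.05 Nm^3


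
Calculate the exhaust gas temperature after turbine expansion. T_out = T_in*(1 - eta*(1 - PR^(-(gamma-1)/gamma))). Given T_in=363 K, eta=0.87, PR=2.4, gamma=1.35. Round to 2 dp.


T_out = T_in * (1 - eta * (1 - PR^(-(gamma-1)/gamma)))
Exponent = -(1.35-1)/1.35 = -0.25925926
PR^exp = 2.4^(-0.25925926) = 0.79694200
Factor = 1 - 0.87*(1 - 0.79694200) = 0.82333954
T_out = 363 * 0.82333954 = 298.87 K


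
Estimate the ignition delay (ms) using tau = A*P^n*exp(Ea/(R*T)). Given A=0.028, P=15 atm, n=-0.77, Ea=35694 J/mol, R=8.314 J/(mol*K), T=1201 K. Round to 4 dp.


tau = A * P^n * exp(Ea/(R*T))
P^n = 15^(-0.77) = 0.12428243
Ea/(R*T) = 35694/(8.314*1201) = 3.574721
exp(Ea/(R*T)) = 35.684675
tau = 0.028 * 0.12428243 * 35.684675 = 0.1242 ms


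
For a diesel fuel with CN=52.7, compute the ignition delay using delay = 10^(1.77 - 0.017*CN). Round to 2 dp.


delay = 10^(1.77 - 0.017*CN)
Exponent = 1.77 - 0.017*52.7 = 0.8741
delay = 10^0.8741 = 7.48 ms


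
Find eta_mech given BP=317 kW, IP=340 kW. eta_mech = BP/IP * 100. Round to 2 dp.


eta_mech = (BP / IP) * 100
Ratio = 317 / 340 = 0.9324
eta_mech = 0.9324 * 100 = 93.24%


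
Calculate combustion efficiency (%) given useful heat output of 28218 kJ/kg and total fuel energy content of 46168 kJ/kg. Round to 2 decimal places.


Efficiency = (Q_useful / Q_fuel) * 100
Efficiency = (28218 / 46168) * 100
Efficiency = 0.6112 * 100 = 61.12%


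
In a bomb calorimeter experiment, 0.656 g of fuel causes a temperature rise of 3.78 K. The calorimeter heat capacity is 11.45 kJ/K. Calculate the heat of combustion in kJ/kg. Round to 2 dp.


Hc = C_cal * delta_T / m_fuel
Q_released = 11.45 * 3.78 = 43.2810 kJ
m_fuel = 0.656 g = 0.656/1000 kg = 0.000656 kg
Hc = 43.2810 / 0.000656 = 65977.13 kJ/kg


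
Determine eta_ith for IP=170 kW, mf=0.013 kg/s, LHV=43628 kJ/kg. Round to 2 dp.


eta_ith = (IP / (mf * LHV)) * 100
Denominator = 0.013 * 43628 = 567.1640 kW
eta_ith = (170 / 567.1640) * 100 = 29.97%


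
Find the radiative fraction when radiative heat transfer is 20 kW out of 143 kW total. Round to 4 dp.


f_rad = Q_rad / Q_total
f_rad = 20 / 143 = 0.1399


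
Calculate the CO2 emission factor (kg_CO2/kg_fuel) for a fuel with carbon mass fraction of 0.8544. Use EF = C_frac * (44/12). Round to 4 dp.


EF = C_frac * (M_CO2 / M_C)
EF = 0.8544 * (44/12)
EF = 0.8544 * 3.666667 = 3.1328 kg_CO2/kg_fuel


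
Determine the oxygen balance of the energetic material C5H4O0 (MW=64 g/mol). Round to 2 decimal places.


OB = -1600 * (2C + H/2 - O) / MW
Inner = 2*5 + 4/2 - 0 = 12.00
OB = -1600 * 12.00 / 64 = -300.00%


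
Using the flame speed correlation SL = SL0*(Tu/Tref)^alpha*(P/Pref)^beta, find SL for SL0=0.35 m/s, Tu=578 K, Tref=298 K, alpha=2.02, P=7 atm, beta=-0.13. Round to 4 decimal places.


SL = SL0 * (Tu/Tref)^alpha * (P/Pref)^beta
T ratio = 578/298 = 1.93959732
(T ratio)^alpha = 1.93959732^2.02 = 3.812215
(P/Pref)^beta = 7^(-0.13) = 0.776492
SL = 0.35 * 3.812215 * 0.776492 = 1.0361 m/s


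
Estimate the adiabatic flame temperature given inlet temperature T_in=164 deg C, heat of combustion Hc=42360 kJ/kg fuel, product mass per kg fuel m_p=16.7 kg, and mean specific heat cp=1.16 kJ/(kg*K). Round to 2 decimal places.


T_ad = T_in + Hc / (m_p * cp)
Denominator = 16.7 * 1.16 = 19.3720
Temperature rise = 42360 / 19.3720 = 2186.66 K
T_ad = 164 + 2186.66 = 2350.66 deg C


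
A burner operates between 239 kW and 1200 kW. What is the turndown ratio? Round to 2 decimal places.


TDR = Q_max / Q_min
TDR = 1200 / 239 = 5.02


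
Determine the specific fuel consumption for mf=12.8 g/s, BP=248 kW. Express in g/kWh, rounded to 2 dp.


SFC = (mf / BP) * 3600
Rate = 12.8 / 248 = 0.051613 g/(s*kW)
SFC = 0.051613 * 3600 = 185.81 g/kWh


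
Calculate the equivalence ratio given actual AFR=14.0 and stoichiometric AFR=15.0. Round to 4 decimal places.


phi = AFR_stoich / AFR_actual
phi = 15.0 / 14.0 = 1.0714


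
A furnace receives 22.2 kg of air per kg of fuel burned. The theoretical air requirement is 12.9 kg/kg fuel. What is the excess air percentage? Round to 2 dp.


Excess air = actual - stoichiometric = 22.2 - 12.9 = 9.30 kg/kg fuel
Excess air % = (excess / stoich) * 100 = (9.30 / 12.9) * 100 = 72.09%


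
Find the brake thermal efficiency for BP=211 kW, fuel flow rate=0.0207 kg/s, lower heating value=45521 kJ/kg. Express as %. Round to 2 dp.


eta_BTE = (BP / (mf * LHV)) * 100
Denominator = 0.0207 * 45521 = 942.2847 kW
eta_BTE = (211 / 942.2847) * 100 = 22.39%


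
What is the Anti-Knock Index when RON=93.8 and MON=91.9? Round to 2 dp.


AKI = (RON + MON) / 2
AKI = (93.8 + 91.9) / 2
AKI = 185.7 / 2 = 92.85


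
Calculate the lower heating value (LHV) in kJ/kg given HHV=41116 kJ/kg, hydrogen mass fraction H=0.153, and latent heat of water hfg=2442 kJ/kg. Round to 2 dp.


LHV = HHV - hfg * 9 * H
Water correction = 2442 * 9 * 0.153 = 3362.634 kJ/kg
LHV = 41116 - 3362.634 = 37753.37 kJ/kg


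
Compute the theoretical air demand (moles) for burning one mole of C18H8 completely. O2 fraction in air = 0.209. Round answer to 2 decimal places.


Balanced combustion: C18H8 + 20 O2 -> 18 CO2 + 4 H2O
O2 needed = C + H/4 = 18 + 8/4 = 20.00 moles
Air moles = O2 / 0.209 = 20.00 / 0.209 = 95.69 moles air


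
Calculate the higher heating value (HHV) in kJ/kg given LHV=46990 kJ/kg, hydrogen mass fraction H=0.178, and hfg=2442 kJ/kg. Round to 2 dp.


HHV = LHV + hfg * 9 * H
Water addition = 2442 * 9 * 0.178 = 3912.084 kJ/kg
HHV = 46990 + 3912.084 = 50902.08 kJ/kg


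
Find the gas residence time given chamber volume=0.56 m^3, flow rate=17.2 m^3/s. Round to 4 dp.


tau = V / Q_flow
tau = 0.56 / 17.2 = 0.0326 s


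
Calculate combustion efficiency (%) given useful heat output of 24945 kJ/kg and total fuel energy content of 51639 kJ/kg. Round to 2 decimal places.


Efficiency = (Q_useful / Q_fuel) * 100
Efficiency = (24945 / 51639) * 100
Efficiency = 0.4831 * 100 = 48.31%


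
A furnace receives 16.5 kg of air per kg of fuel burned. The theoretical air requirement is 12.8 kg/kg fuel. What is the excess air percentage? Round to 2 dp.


Excess air = actual - stoichiometric = 16.5 - 12.8 = 3.70 kg/kg fuel
Excess air % = (excess / stoich) * 100 = (3.70 / 12.8) * 100 = 28.91%


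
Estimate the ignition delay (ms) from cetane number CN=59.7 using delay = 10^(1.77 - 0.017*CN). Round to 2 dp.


delay = 10^(1.77 - 0.017*CN)
Exponent = 1.77 - 0.017*59.7 = 0.7551
delay = 10^0.7551 = 5.69 ms


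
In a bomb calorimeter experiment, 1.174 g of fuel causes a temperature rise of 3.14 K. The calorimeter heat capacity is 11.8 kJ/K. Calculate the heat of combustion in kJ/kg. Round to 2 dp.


Hc = C_cal * delta_T / m_fuel
Q_released = 11.8 * 3.14 = 37.0520 kJ
m_fuel = 1.174 g = 1.174/1000 kg = 0.001174 kg
Hc = 37.0520 / 0.001174 = 31560.48 kJ/kg


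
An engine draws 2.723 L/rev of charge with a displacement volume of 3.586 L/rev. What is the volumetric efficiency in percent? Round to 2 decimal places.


eta_v = (V_actual / V_disp) * 100
Ratio = 2.723 / 3.586 = 0.7593
eta_v = 0.7593 * 100 = 75.93%


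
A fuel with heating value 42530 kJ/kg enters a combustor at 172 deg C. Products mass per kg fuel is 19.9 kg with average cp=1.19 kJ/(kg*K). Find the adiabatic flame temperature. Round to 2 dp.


T_ad = T_in + Hc / (m_p * cp)
Denominator = 19.9 * 1.19 = 23.6810
Temperature rise = 42530 / 23.6810 = 1795.95 K
T_ad = 172 + 1795.95 = 1967.95 deg C


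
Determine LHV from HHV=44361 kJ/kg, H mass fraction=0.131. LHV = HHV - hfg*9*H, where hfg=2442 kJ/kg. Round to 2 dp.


LHV = HHV - hfg * 9 * H
Water correction = 2442 * 9 * 0.131 = 2879.118 kJ/kg
LHV = 44361 - 2879.118 = 41481.88 kJ/kg


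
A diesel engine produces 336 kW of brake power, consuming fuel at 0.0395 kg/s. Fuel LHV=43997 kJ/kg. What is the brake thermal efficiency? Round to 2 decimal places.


eta_BTE = (BP / (mf * LHV)) * 100
Denominator = 0.0395 * 43997 = 1737.8815 kW
eta_BTE = (336 / 1737.8815) * 100 = 19.33%


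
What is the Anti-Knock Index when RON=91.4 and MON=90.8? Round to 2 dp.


AKI = (RON + MON) / 2
AKI = (91.4 + 90.8) / 2
AKI = 182.2 / 2 = 91.10


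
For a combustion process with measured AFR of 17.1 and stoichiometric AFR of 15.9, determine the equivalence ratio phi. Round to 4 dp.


phi = AFR_stoich / AFR_actual
phi = 15.9 / 17.1 = 0.9298


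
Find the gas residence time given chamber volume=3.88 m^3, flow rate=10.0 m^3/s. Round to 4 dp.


tau = V / Q_flow
tau = 3.88 / 10.0 = 0.3880 s


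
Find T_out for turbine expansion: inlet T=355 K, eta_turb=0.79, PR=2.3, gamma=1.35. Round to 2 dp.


T_out = T_in * (1 - eta * (1 - PR^(-(gamma-1)/gamma)))
Exponent = -(1.35-1)/1.35 = -0.25925926
PR^exp = 2.3^(-0.25925926) = 0.80578413
Factor = 1 - 0.79*(1 - 0.80578413) = 0.84656946
T_out = 355 * 0.84656946 = 300.53 K


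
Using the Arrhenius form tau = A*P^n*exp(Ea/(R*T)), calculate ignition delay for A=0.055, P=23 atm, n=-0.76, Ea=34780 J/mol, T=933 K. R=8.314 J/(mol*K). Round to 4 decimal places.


tau = A * P^n * exp(Ea/(R*T))
P^n = 23^(-0.76) = 0.09227559
Ea/(R*T) = 34780/(8.314*933) = 4.483714
exp(Ea/(R*T)) = 88.562996
tau = 0.055 * 0.09227559 * 88.562996 = 0.4495 ms


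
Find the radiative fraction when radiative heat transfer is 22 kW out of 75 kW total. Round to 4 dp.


f_rad = Q_rad / Q_total
f_rad = 22 / 75 = 0.2933


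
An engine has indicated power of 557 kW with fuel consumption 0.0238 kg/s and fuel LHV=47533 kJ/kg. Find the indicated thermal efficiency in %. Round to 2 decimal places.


eta_ith = (IP / (mf * LHV)) * 100
Denominator = 0.0238 * 47533 = 1131.2854 kW
eta_ith = (557 / 1131.2854) * 100 = 49.24%


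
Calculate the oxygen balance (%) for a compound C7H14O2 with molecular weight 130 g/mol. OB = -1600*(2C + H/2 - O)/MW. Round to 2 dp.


OB = -1600 * (2C + H/2 - O) / MW
Inner = 2*7 + 14/2 - 2 = 19.00
OB = -1600 * 19.00 / 130 = -233.85%


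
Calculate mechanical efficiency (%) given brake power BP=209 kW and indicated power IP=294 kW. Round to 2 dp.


eta_mech = (BP / IP) * 100
Ratio = 209 / 294 = 0.7109
eta_mech = 0.7109 * 100 = 71.09%


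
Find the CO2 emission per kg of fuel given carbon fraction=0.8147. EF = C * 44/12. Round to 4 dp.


EF = C_frac * (M_CO2 / M_C)
EF = 0.8147 * (44/12)
EF = 0.8147 * 3.666667 = 2.9872 kg_CO2/kg_fuel
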